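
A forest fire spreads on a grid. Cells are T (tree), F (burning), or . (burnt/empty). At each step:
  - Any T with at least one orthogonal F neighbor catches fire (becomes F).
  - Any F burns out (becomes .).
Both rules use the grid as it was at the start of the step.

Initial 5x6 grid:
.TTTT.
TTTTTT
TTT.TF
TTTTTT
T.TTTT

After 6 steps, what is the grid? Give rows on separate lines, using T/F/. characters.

Step 1: 3 trees catch fire, 1 burn out
  .TTTT.
  TTTTTF
  TTT.F.
  TTTTTF
  T.TTTT
Step 2: 3 trees catch fire, 3 burn out
  .TTTT.
  TTTTF.
  TTT...
  TTTTF.
  T.TTTF
Step 3: 4 trees catch fire, 3 burn out
  .TTTF.
  TTTF..
  TTT...
  TTTF..
  T.TTF.
Step 4: 4 trees catch fire, 4 burn out
  .TTF..
  TTF...
  TTT...
  TTF...
  T.TF..
Step 5: 5 trees catch fire, 4 burn out
  .TF...
  TF....
  TTF...
  TF....
  T.F...
Step 6: 4 trees catch fire, 5 burn out
  .F....
  F.....
  TF....
  F.....
  T.....

.F....
F.....
TF....
F.....
T.....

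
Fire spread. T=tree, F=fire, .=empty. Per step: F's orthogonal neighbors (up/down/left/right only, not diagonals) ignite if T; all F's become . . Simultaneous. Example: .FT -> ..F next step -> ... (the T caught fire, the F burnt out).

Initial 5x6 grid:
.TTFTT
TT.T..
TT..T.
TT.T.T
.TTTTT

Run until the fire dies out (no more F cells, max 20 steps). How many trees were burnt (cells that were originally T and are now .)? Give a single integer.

Step 1: +3 fires, +1 burnt (F count now 3)
Step 2: +2 fires, +3 burnt (F count now 2)
Step 3: +1 fires, +2 burnt (F count now 1)
Step 4: +2 fires, +1 burnt (F count now 2)
Step 5: +2 fires, +2 burnt (F count now 2)
Step 6: +2 fires, +2 burnt (F count now 2)
Step 7: +1 fires, +2 burnt (F count now 1)
Step 8: +1 fires, +1 burnt (F count now 1)
Step 9: +2 fires, +1 burnt (F count now 2)
Step 10: +1 fires, +2 burnt (F count now 1)
Step 11: +1 fires, +1 burnt (F count now 1)
Step 12: +0 fires, +1 burnt (F count now 0)
Fire out after step 12
Initially T: 19, now '.': 29
Total burnt (originally-T cells now '.'): 18

Answer: 18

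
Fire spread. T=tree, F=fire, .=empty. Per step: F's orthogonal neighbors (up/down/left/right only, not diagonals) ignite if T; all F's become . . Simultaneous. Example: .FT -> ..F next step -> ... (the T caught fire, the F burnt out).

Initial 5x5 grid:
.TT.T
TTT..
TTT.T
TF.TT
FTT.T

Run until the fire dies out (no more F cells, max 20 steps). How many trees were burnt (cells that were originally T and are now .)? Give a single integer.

Answer: 11

Derivation:
Step 1: +3 fires, +2 burnt (F count now 3)
Step 2: +4 fires, +3 burnt (F count now 4)
Step 3: +3 fires, +4 burnt (F count now 3)
Step 4: +1 fires, +3 burnt (F count now 1)
Step 5: +0 fires, +1 burnt (F count now 0)
Fire out after step 5
Initially T: 16, now '.': 20
Total burnt (originally-T cells now '.'): 11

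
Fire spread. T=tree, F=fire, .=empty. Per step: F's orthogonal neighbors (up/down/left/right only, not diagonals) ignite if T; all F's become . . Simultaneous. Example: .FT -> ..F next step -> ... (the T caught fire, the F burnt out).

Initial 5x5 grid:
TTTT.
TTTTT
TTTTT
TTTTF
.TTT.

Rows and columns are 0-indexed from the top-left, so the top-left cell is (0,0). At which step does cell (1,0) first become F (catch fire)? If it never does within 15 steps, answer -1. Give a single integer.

Step 1: cell (1,0)='T' (+2 fires, +1 burnt)
Step 2: cell (1,0)='T' (+4 fires, +2 burnt)
Step 3: cell (1,0)='T' (+4 fires, +4 burnt)
Step 4: cell (1,0)='T' (+5 fires, +4 burnt)
Step 5: cell (1,0)='T' (+3 fires, +5 burnt)
Step 6: cell (1,0)='F' (+2 fires, +3 burnt)
  -> target ignites at step 6
Step 7: cell (1,0)='.' (+1 fires, +2 burnt)
Step 8: cell (1,0)='.' (+0 fires, +1 burnt)
  fire out at step 8

6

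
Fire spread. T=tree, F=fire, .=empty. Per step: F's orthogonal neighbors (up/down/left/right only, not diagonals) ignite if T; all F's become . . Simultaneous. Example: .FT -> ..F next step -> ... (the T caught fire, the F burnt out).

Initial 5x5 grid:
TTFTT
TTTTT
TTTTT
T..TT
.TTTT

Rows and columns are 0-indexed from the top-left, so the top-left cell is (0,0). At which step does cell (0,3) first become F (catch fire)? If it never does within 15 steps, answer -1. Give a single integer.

Step 1: cell (0,3)='F' (+3 fires, +1 burnt)
  -> target ignites at step 1
Step 2: cell (0,3)='.' (+5 fires, +3 burnt)
Step 3: cell (0,3)='.' (+4 fires, +5 burnt)
Step 4: cell (0,3)='.' (+3 fires, +4 burnt)
Step 5: cell (0,3)='.' (+3 fires, +3 burnt)
Step 6: cell (0,3)='.' (+2 fires, +3 burnt)
Step 7: cell (0,3)='.' (+1 fires, +2 burnt)
Step 8: cell (0,3)='.' (+0 fires, +1 burnt)
  fire out at step 8

1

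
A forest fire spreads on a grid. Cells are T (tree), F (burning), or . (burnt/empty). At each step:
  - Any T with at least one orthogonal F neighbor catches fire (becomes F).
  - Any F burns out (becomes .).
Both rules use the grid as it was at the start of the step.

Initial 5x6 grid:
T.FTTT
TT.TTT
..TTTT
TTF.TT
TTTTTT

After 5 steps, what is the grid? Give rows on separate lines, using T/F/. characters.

Step 1: 4 trees catch fire, 2 burn out
  T..FTT
  TT.TTT
  ..FTTT
  TF..TT
  TTFTTT
Step 2: 6 trees catch fire, 4 burn out
  T...FT
  TT.FTT
  ...FTT
  F...TT
  TF.FTT
Step 3: 5 trees catch fire, 6 burn out
  T....F
  TT..FT
  ....FT
  ....TT
  F...FT
Step 4: 4 trees catch fire, 5 burn out
  T.....
  TT...F
  .....F
  ....FT
  .....F
Step 5: 1 trees catch fire, 4 burn out
  T.....
  TT....
  ......
  .....F
  ......

T.....
TT....
......
.....F
......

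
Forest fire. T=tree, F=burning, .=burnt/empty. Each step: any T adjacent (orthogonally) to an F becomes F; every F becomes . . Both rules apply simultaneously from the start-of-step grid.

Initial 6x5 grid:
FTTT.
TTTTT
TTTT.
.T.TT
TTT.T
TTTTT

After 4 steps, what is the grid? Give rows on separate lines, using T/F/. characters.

Step 1: 2 trees catch fire, 1 burn out
  .FTT.
  FTTTT
  TTTT.
  .T.TT
  TTT.T
  TTTTT
Step 2: 3 trees catch fire, 2 burn out
  ..FT.
  .FTTT
  FTTT.
  .T.TT
  TTT.T
  TTTTT
Step 3: 3 trees catch fire, 3 burn out
  ...F.
  ..FTT
  .FTT.
  .T.TT
  TTT.T
  TTTTT
Step 4: 3 trees catch fire, 3 burn out
  .....
  ...FT
  ..FT.
  .F.TT
  TTT.T
  TTTTT

.....
...FT
..FT.
.F.TT
TTT.T
TTTTT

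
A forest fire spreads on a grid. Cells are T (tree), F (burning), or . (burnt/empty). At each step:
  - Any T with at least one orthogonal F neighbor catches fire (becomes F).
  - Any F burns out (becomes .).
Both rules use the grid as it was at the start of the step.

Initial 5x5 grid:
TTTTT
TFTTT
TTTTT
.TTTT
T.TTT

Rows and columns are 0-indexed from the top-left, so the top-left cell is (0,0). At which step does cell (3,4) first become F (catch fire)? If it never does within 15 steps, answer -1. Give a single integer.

Step 1: cell (3,4)='T' (+4 fires, +1 burnt)
Step 2: cell (3,4)='T' (+6 fires, +4 burnt)
Step 3: cell (3,4)='T' (+4 fires, +6 burnt)
Step 4: cell (3,4)='T' (+4 fires, +4 burnt)
Step 5: cell (3,4)='F' (+2 fires, +4 burnt)
  -> target ignites at step 5
Step 6: cell (3,4)='.' (+1 fires, +2 burnt)
Step 7: cell (3,4)='.' (+0 fires, +1 burnt)
  fire out at step 7

5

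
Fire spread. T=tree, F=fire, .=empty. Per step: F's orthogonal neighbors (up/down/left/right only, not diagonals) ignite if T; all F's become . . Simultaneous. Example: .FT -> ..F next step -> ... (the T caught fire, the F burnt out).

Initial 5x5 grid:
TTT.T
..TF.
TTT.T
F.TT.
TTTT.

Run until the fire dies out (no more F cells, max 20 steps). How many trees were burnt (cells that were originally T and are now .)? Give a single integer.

Answer: 13

Derivation:
Step 1: +3 fires, +2 burnt (F count now 3)
Step 2: +4 fires, +3 burnt (F count now 4)
Step 3: +3 fires, +4 burnt (F count now 3)
Step 4: +3 fires, +3 burnt (F count now 3)
Step 5: +0 fires, +3 burnt (F count now 0)
Fire out after step 5
Initially T: 15, now '.': 23
Total burnt (originally-T cells now '.'): 13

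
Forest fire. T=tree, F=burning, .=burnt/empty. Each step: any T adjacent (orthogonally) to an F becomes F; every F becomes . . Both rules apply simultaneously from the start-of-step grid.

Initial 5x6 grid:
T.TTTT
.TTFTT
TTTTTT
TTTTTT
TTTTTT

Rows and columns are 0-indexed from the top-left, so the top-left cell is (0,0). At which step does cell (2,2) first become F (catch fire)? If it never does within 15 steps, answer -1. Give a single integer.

Step 1: cell (2,2)='T' (+4 fires, +1 burnt)
Step 2: cell (2,2)='F' (+7 fires, +4 burnt)
  -> target ignites at step 2
Step 3: cell (2,2)='.' (+6 fires, +7 burnt)
Step 4: cell (2,2)='.' (+5 fires, +6 burnt)
Step 5: cell (2,2)='.' (+3 fires, +5 burnt)
Step 6: cell (2,2)='.' (+1 fires, +3 burnt)
Step 7: cell (2,2)='.' (+0 fires, +1 burnt)
  fire out at step 7

2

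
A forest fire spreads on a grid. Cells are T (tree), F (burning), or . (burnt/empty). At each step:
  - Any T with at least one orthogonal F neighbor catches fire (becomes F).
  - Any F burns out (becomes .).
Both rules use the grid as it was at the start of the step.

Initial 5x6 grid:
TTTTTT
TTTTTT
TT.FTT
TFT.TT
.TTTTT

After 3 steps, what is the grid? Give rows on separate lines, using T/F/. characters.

Step 1: 6 trees catch fire, 2 burn out
  TTTTTT
  TTTFTT
  TF..FT
  F.F.TT
  .FTTTT
Step 2: 8 trees catch fire, 6 burn out
  TTTFTT
  TFF.FT
  F....F
  ....FT
  ..FTTT
Step 3: 8 trees catch fire, 8 burn out
  TFF.FT
  F....F
  ......
  .....F
  ...FFT

TFF.FT
F....F
......
.....F
...FFT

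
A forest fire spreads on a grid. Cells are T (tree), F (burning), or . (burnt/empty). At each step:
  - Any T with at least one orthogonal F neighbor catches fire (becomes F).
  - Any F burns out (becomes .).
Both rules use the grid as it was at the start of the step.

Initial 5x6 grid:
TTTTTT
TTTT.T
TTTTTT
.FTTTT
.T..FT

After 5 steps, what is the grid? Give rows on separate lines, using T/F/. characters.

Step 1: 5 trees catch fire, 2 burn out
  TTTTTT
  TTTT.T
  TFTTTT
  ..FTFT
  .F...F
Step 2: 6 trees catch fire, 5 burn out
  TTTTTT
  TFTT.T
  F.FTFT
  ...F.F
  ......
Step 3: 5 trees catch fire, 6 burn out
  TFTTTT
  F.FT.T
  ...F.F
  ......
  ......
Step 4: 4 trees catch fire, 5 burn out
  F.FTTT
  ...F.F
  ......
  ......
  ......
Step 5: 2 trees catch fire, 4 burn out
  ...FTF
  ......
  ......
  ......
  ......

...FTF
......
......
......
......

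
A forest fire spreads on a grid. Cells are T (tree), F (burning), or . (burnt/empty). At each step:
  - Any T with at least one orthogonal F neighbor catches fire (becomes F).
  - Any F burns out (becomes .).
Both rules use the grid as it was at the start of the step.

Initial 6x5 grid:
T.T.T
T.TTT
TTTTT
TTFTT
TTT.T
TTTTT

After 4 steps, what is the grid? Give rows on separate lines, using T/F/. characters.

Step 1: 4 trees catch fire, 1 burn out
  T.T.T
  T.TTT
  TTFTT
  TF.FT
  TTF.T
  TTTTT
Step 2: 7 trees catch fire, 4 burn out
  T.T.T
  T.FTT
  TF.FT
  F...F
  TF..T
  TTFTT
Step 3: 8 trees catch fire, 7 burn out
  T.F.T
  T..FT
  F...F
  .....
  F...F
  TF.FT
Step 4: 4 trees catch fire, 8 burn out
  T...T
  F...F
  .....
  .....
  .....
  F...F

T...T
F...F
.....
.....
.....
F...F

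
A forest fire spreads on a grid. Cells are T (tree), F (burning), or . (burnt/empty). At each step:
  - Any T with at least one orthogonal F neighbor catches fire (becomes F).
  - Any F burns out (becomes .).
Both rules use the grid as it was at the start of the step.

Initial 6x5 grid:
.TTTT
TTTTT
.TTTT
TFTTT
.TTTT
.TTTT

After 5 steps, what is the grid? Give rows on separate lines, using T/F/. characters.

Step 1: 4 trees catch fire, 1 burn out
  .TTTT
  TTTTT
  .FTTT
  F.FTT
  .FTTT
  .TTTT
Step 2: 5 trees catch fire, 4 burn out
  .TTTT
  TFTTT
  ..FTT
  ...FT
  ..FTT
  .FTTT
Step 3: 7 trees catch fire, 5 burn out
  .FTTT
  F.FTT
  ...FT
  ....F
  ...FT
  ..FTT
Step 4: 5 trees catch fire, 7 burn out
  ..FTT
  ...FT
  ....F
  .....
  ....F
  ...FT
Step 5: 3 trees catch fire, 5 burn out
  ...FT
  ....F
  .....
  .....
  .....
  ....F

...FT
....F
.....
.....
.....
....F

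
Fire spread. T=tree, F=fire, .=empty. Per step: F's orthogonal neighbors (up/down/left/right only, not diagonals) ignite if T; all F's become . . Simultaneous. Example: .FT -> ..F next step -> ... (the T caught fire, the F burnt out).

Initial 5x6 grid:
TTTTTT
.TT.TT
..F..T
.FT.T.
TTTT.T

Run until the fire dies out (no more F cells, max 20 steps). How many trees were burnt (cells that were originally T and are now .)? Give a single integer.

Step 1: +3 fires, +2 burnt (F count now 3)
Step 2: +4 fires, +3 burnt (F count now 4)
Step 3: +3 fires, +4 burnt (F count now 3)
Step 4: +2 fires, +3 burnt (F count now 2)
Step 5: +2 fires, +2 burnt (F count now 2)
Step 6: +1 fires, +2 burnt (F count now 1)
Step 7: +1 fires, +1 burnt (F count now 1)
Step 8: +0 fires, +1 burnt (F count now 0)
Fire out after step 8
Initially T: 18, now '.': 28
Total burnt (originally-T cells now '.'): 16

Answer: 16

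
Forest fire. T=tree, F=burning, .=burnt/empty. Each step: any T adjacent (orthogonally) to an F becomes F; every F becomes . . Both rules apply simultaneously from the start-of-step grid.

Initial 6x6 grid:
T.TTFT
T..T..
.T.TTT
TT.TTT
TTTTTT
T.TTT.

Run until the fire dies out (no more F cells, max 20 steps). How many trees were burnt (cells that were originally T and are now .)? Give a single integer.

Step 1: +2 fires, +1 burnt (F count now 2)
Step 2: +2 fires, +2 burnt (F count now 2)
Step 3: +1 fires, +2 burnt (F count now 1)
Step 4: +2 fires, +1 burnt (F count now 2)
Step 5: +3 fires, +2 burnt (F count now 3)
Step 6: +4 fires, +3 burnt (F count now 4)
Step 7: +4 fires, +4 burnt (F count now 4)
Step 8: +2 fires, +4 burnt (F count now 2)
Step 9: +3 fires, +2 burnt (F count now 3)
Step 10: +0 fires, +3 burnt (F count now 0)
Fire out after step 10
Initially T: 25, now '.': 34
Total burnt (originally-T cells now '.'): 23

Answer: 23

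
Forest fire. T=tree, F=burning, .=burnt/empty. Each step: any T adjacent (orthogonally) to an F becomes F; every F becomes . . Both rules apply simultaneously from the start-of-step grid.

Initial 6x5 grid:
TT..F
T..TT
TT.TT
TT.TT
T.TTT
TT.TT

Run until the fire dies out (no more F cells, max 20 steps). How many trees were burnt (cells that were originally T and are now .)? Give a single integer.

Step 1: +1 fires, +1 burnt (F count now 1)
Step 2: +2 fires, +1 burnt (F count now 2)
Step 3: +2 fires, +2 burnt (F count now 2)
Step 4: +2 fires, +2 burnt (F count now 2)
Step 5: +2 fires, +2 burnt (F count now 2)
Step 6: +2 fires, +2 burnt (F count now 2)
Step 7: +0 fires, +2 burnt (F count now 0)
Fire out after step 7
Initially T: 21, now '.': 20
Total burnt (originally-T cells now '.'): 11

Answer: 11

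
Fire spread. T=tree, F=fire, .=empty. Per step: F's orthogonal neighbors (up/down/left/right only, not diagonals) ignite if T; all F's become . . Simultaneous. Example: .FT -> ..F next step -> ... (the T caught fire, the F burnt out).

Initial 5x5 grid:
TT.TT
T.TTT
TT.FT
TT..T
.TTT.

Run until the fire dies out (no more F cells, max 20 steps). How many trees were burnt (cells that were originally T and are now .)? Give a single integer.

Answer: 7

Derivation:
Step 1: +2 fires, +1 burnt (F count now 2)
Step 2: +4 fires, +2 burnt (F count now 4)
Step 3: +1 fires, +4 burnt (F count now 1)
Step 4: +0 fires, +1 burnt (F count now 0)
Fire out after step 4
Initially T: 17, now '.': 15
Total burnt (originally-T cells now '.'): 7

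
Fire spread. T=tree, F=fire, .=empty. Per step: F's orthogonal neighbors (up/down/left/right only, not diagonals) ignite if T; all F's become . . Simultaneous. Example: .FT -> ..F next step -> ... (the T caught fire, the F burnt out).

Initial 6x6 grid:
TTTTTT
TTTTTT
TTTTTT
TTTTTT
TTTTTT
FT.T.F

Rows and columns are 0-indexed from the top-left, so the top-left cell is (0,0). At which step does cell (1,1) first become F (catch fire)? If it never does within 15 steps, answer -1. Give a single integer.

Step 1: cell (1,1)='T' (+3 fires, +2 burnt)
Step 2: cell (1,1)='T' (+4 fires, +3 burnt)
Step 3: cell (1,1)='T' (+6 fires, +4 burnt)
Step 4: cell (1,1)='T' (+7 fires, +6 burnt)
Step 5: cell (1,1)='F' (+6 fires, +7 burnt)
  -> target ignites at step 5
Step 6: cell (1,1)='.' (+4 fires, +6 burnt)
Step 7: cell (1,1)='.' (+2 fires, +4 burnt)
Step 8: cell (1,1)='.' (+0 fires, +2 burnt)
  fire out at step 8

5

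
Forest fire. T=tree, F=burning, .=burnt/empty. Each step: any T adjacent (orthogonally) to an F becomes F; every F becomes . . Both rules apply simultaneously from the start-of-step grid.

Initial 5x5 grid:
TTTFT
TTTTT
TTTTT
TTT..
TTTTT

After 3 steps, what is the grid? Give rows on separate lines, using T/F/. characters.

Step 1: 3 trees catch fire, 1 burn out
  TTF.F
  TTTFT
  TTTTT
  TTT..
  TTTTT
Step 2: 4 trees catch fire, 3 burn out
  TF...
  TTF.F
  TTTFT
  TTT..
  TTTTT
Step 3: 4 trees catch fire, 4 burn out
  F....
  TF...
  TTF.F
  TTT..
  TTTTT

F....
TF...
TTF.F
TTT..
TTTTT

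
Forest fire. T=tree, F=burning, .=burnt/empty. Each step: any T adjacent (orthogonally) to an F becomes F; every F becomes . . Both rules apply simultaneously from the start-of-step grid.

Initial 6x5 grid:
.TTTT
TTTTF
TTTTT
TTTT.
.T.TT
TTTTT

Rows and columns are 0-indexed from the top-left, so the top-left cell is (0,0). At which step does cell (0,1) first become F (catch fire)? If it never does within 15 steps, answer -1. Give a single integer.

Step 1: cell (0,1)='T' (+3 fires, +1 burnt)
Step 2: cell (0,1)='T' (+3 fires, +3 burnt)
Step 3: cell (0,1)='T' (+4 fires, +3 burnt)
Step 4: cell (0,1)='F' (+5 fires, +4 burnt)
  -> target ignites at step 4
Step 5: cell (0,1)='.' (+4 fires, +5 burnt)
Step 6: cell (0,1)='.' (+4 fires, +4 burnt)
Step 7: cell (0,1)='.' (+1 fires, +4 burnt)
Step 8: cell (0,1)='.' (+1 fires, +1 burnt)
Step 9: cell (0,1)='.' (+0 fires, +1 burnt)
  fire out at step 9

4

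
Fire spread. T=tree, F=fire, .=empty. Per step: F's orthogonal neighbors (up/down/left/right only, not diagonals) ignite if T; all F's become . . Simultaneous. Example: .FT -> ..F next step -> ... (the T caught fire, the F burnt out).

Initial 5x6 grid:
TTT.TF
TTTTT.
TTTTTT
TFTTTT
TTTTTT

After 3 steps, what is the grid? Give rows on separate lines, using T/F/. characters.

Step 1: 5 trees catch fire, 2 burn out
  TTT.F.
  TTTTT.
  TFTTTT
  F.FTTT
  TFTTTT
Step 2: 7 trees catch fire, 5 burn out
  TTT...
  TFTTF.
  F.FTTT
  ...FTT
  F.FTTT
Step 3: 8 trees catch fire, 7 burn out
  TFT...
  F.FF..
  ...FFT
  ....FT
  ...FTT

TFT...
F.FF..
...FFT
....FT
...FTT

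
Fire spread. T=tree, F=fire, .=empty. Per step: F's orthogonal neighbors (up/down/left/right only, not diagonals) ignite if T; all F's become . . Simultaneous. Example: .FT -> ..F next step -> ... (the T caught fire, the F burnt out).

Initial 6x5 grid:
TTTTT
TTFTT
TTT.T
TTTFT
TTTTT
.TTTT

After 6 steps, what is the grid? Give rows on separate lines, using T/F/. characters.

Step 1: 7 trees catch fire, 2 burn out
  TTFTT
  TF.FT
  TTF.T
  TTF.F
  TTTFT
  .TTTT
Step 2: 10 trees catch fire, 7 burn out
  TF.FT
  F...F
  TF..F
  TF...
  TTF.F
  .TTFT
Step 3: 7 trees catch fire, 10 burn out
  F...F
  .....
  F....
  F....
  TF...
  .TF.F
Step 4: 2 trees catch fire, 7 burn out
  .....
  .....
  .....
  .....
  F....
  .F...
Step 5: 0 trees catch fire, 2 burn out
  .....
  .....
  .....
  .....
  .....
  .....
Step 6: 0 trees catch fire, 0 burn out
  .....
  .....
  .....
  .....
  .....
  .....

.....
.....
.....
.....
.....
.....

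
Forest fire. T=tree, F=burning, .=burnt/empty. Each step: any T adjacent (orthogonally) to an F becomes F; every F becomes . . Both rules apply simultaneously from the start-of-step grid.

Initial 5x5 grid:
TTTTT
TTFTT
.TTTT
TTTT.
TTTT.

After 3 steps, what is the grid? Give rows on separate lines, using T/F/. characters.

Step 1: 4 trees catch fire, 1 burn out
  TTFTT
  TF.FT
  .TFTT
  TTTT.
  TTTT.
Step 2: 7 trees catch fire, 4 burn out
  TF.FT
  F...F
  .F.FT
  TTFT.
  TTTT.
Step 3: 6 trees catch fire, 7 burn out
  F...F
  .....
  ....F
  TF.F.
  TTFT.

F...F
.....
....F
TF.F.
TTFT.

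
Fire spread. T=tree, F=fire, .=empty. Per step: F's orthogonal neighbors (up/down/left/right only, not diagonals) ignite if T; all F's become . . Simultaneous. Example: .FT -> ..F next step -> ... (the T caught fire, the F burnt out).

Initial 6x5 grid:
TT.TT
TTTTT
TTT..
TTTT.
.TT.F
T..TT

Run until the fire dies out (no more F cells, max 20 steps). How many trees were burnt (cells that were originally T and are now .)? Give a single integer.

Step 1: +1 fires, +1 burnt (F count now 1)
Step 2: +1 fires, +1 burnt (F count now 1)
Step 3: +0 fires, +1 burnt (F count now 0)
Fire out after step 3
Initially T: 21, now '.': 11
Total burnt (originally-T cells now '.'): 2

Answer: 2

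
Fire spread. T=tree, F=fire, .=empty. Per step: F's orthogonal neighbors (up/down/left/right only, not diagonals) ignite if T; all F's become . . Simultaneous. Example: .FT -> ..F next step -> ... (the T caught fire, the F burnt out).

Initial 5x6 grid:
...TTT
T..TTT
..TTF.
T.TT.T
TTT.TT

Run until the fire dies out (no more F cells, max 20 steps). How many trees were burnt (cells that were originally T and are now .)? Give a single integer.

Step 1: +2 fires, +1 burnt (F count now 2)
Step 2: +5 fires, +2 burnt (F count now 5)
Step 3: +3 fires, +5 burnt (F count now 3)
Step 4: +1 fires, +3 burnt (F count now 1)
Step 5: +1 fires, +1 burnt (F count now 1)
Step 6: +1 fires, +1 burnt (F count now 1)
Step 7: +1 fires, +1 burnt (F count now 1)
Step 8: +0 fires, +1 burnt (F count now 0)
Fire out after step 8
Initially T: 18, now '.': 26
Total burnt (originally-T cells now '.'): 14

Answer: 14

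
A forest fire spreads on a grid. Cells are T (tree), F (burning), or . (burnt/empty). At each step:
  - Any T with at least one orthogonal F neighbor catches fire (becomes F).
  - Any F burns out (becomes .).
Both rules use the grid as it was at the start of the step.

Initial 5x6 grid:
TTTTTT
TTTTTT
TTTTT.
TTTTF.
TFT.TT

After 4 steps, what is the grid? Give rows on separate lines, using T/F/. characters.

Step 1: 6 trees catch fire, 2 burn out
  TTTTTT
  TTTTTT
  TTTTF.
  TFTF..
  F.F.FT
Step 2: 6 trees catch fire, 6 burn out
  TTTTTT
  TTTTFT
  TFTF..
  F.F...
  .....F
Step 3: 6 trees catch fire, 6 burn out
  TTTTFT
  TFTF.F
  F.F...
  ......
  ......
Step 4: 5 trees catch fire, 6 burn out
  TFTF.F
  F.F...
  ......
  ......
  ......

TFTF.F
F.F...
......
......
......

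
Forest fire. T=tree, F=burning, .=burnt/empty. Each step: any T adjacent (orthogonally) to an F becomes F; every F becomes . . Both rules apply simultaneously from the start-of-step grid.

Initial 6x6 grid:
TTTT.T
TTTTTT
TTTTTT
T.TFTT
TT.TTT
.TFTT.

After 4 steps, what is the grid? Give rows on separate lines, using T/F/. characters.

Step 1: 6 trees catch fire, 2 burn out
  TTTT.T
  TTTTTT
  TTTFTT
  T.F.FT
  TT.FTT
  .F.FT.
Step 2: 7 trees catch fire, 6 burn out
  TTTT.T
  TTTFTT
  TTF.FT
  T....F
  TF..FT
  ....F.
Step 3: 7 trees catch fire, 7 burn out
  TTTF.T
  TTF.FT
  TF...F
  T.....
  F....F
  ......
Step 4: 5 trees catch fire, 7 burn out
  TTF..T
  TF...F
  F.....
  F.....
  ......
  ......

TTF..T
TF...F
F.....
F.....
......
......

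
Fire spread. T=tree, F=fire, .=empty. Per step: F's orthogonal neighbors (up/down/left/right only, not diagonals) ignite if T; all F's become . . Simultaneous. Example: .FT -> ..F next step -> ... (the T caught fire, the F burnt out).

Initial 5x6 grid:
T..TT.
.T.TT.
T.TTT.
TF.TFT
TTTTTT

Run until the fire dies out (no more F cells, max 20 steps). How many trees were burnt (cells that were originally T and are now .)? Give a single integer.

Step 1: +6 fires, +2 burnt (F count now 6)
Step 2: +7 fires, +6 burnt (F count now 7)
Step 3: +3 fires, +7 burnt (F count now 3)
Step 4: +1 fires, +3 burnt (F count now 1)
Step 5: +0 fires, +1 burnt (F count now 0)
Fire out after step 5
Initially T: 19, now '.': 28
Total burnt (originally-T cells now '.'): 17

Answer: 17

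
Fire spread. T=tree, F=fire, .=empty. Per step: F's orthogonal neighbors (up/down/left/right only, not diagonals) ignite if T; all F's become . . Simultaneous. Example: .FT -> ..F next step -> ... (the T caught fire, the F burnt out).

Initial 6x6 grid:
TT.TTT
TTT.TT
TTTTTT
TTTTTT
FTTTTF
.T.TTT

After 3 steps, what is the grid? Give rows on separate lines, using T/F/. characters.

Step 1: 5 trees catch fire, 2 burn out
  TT.TTT
  TTT.TT
  TTTTTT
  FTTTTF
  .FTTF.
  .T.TTF
Step 2: 8 trees catch fire, 5 burn out
  TT.TTT
  TTT.TT
  FTTTTF
  .FTTF.
  ..FF..
  .F.TF.
Step 3: 7 trees catch fire, 8 burn out
  TT.TTT
  FTT.TF
  .FTTF.
  ..FF..
  ......
  ...F..

TT.TTT
FTT.TF
.FTTF.
..FF..
......
...F..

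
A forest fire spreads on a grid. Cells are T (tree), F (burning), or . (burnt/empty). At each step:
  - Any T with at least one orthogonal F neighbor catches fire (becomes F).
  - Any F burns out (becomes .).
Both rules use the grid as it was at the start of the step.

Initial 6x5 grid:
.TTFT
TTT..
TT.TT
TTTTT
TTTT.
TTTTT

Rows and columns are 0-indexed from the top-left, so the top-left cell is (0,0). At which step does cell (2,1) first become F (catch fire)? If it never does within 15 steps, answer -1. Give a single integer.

Step 1: cell (2,1)='T' (+2 fires, +1 burnt)
Step 2: cell (2,1)='T' (+2 fires, +2 burnt)
Step 3: cell (2,1)='T' (+1 fires, +2 burnt)
Step 4: cell (2,1)='F' (+2 fires, +1 burnt)
  -> target ignites at step 4
Step 5: cell (2,1)='.' (+2 fires, +2 burnt)
Step 6: cell (2,1)='.' (+3 fires, +2 burnt)
Step 7: cell (2,1)='.' (+4 fires, +3 burnt)
Step 8: cell (2,1)='.' (+5 fires, +4 burnt)
Step 9: cell (2,1)='.' (+2 fires, +5 burnt)
Step 10: cell (2,1)='.' (+1 fires, +2 burnt)
Step 11: cell (2,1)='.' (+0 fires, +1 burnt)
  fire out at step 11

4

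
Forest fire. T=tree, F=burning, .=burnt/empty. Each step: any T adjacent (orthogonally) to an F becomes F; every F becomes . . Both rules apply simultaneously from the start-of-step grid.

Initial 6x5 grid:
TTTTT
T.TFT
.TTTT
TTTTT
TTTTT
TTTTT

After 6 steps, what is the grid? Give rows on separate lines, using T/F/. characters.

Step 1: 4 trees catch fire, 1 burn out
  TTTFT
  T.F.F
  .TTFT
  TTTTT
  TTTTT
  TTTTT
Step 2: 5 trees catch fire, 4 burn out
  TTF.F
  T....
  .TF.F
  TTTFT
  TTTTT
  TTTTT
Step 3: 5 trees catch fire, 5 burn out
  TF...
  T....
  .F...
  TTF.F
  TTTFT
  TTTTT
Step 4: 5 trees catch fire, 5 burn out
  F....
  T....
  .....
  TF...
  TTF.F
  TTTFT
Step 5: 5 trees catch fire, 5 burn out
  .....
  F....
  .....
  F....
  TF...
  TTF.F
Step 6: 2 trees catch fire, 5 burn out
  .....
  .....
  .....
  .....
  F....
  TF...

.....
.....
.....
.....
F....
TF...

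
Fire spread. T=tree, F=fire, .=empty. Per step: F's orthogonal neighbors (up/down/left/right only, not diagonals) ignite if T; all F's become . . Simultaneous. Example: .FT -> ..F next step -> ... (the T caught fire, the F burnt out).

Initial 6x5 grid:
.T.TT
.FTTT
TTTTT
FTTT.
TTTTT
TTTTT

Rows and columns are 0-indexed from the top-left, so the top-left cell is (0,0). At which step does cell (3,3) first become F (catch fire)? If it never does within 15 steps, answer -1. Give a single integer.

Step 1: cell (3,3)='T' (+6 fires, +2 burnt)
Step 2: cell (3,3)='T' (+5 fires, +6 burnt)
Step 3: cell (3,3)='F' (+6 fires, +5 burnt)
  -> target ignites at step 3
Step 4: cell (3,3)='.' (+4 fires, +6 burnt)
Step 5: cell (3,3)='.' (+2 fires, +4 burnt)
Step 6: cell (3,3)='.' (+1 fires, +2 burnt)
Step 7: cell (3,3)='.' (+0 fires, +1 burnt)
  fire out at step 7

3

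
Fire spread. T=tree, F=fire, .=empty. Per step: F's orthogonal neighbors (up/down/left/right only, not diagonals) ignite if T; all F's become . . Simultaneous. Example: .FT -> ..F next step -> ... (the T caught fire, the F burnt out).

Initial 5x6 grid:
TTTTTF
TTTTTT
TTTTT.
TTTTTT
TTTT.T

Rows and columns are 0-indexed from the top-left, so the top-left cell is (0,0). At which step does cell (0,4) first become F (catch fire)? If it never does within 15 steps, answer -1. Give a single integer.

Step 1: cell (0,4)='F' (+2 fires, +1 burnt)
  -> target ignites at step 1
Step 2: cell (0,4)='.' (+2 fires, +2 burnt)
Step 3: cell (0,4)='.' (+3 fires, +2 burnt)
Step 4: cell (0,4)='.' (+4 fires, +3 burnt)
Step 5: cell (0,4)='.' (+5 fires, +4 burnt)
Step 6: cell (0,4)='.' (+5 fires, +5 burnt)
Step 7: cell (0,4)='.' (+3 fires, +5 burnt)
Step 8: cell (0,4)='.' (+2 fires, +3 burnt)
Step 9: cell (0,4)='.' (+1 fires, +2 burnt)
Step 10: cell (0,4)='.' (+0 fires, +1 burnt)
  fire out at step 10

1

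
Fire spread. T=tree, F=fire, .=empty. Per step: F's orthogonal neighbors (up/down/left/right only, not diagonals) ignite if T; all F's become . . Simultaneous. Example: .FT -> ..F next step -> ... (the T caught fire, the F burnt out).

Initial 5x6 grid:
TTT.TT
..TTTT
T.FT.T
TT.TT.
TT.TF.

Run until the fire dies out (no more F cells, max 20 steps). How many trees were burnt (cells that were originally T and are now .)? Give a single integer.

Answer: 14

Derivation:
Step 1: +4 fires, +2 burnt (F count now 4)
Step 2: +3 fires, +4 burnt (F count now 3)
Step 3: +2 fires, +3 burnt (F count now 2)
Step 4: +3 fires, +2 burnt (F count now 3)
Step 5: +2 fires, +3 burnt (F count now 2)
Step 6: +0 fires, +2 burnt (F count now 0)
Fire out after step 6
Initially T: 19, now '.': 25
Total burnt (originally-T cells now '.'): 14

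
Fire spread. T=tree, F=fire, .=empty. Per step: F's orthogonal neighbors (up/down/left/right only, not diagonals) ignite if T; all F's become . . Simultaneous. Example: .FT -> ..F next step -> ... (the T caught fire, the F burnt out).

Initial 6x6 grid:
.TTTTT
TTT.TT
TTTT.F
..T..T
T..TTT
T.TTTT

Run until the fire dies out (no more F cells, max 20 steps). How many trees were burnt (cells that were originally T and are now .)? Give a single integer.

Step 1: +2 fires, +1 burnt (F count now 2)
Step 2: +3 fires, +2 burnt (F count now 3)
Step 3: +3 fires, +3 burnt (F count now 3)
Step 4: +3 fires, +3 burnt (F count now 3)
Step 5: +2 fires, +3 burnt (F count now 2)
Step 6: +3 fires, +2 burnt (F count now 3)
Step 7: +2 fires, +3 burnt (F count now 2)
Step 8: +4 fires, +2 burnt (F count now 4)
Step 9: +1 fires, +4 burnt (F count now 1)
Step 10: +0 fires, +1 burnt (F count now 0)
Fire out after step 10
Initially T: 25, now '.': 34
Total burnt (originally-T cells now '.'): 23

Answer: 23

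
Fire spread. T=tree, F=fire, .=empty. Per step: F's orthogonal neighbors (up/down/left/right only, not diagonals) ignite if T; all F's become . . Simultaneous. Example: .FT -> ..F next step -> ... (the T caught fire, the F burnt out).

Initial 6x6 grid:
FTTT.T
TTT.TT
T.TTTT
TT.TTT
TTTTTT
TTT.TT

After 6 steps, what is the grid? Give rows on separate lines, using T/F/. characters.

Step 1: 2 trees catch fire, 1 burn out
  .FTT.T
  FTT.TT
  T.TTTT
  TT.TTT
  TTTTTT
  TTT.TT
Step 2: 3 trees catch fire, 2 burn out
  ..FT.T
  .FT.TT
  F.TTTT
  TT.TTT
  TTTTTT
  TTT.TT
Step 3: 3 trees catch fire, 3 burn out
  ...F.T
  ..F.TT
  ..TTTT
  FT.TTT
  TTTTTT
  TTT.TT
Step 4: 3 trees catch fire, 3 burn out
  .....T
  ....TT
  ..FTTT
  .F.TTT
  FTTTTT
  TTT.TT
Step 5: 3 trees catch fire, 3 burn out
  .....T
  ....TT
  ...FTT
  ...TTT
  .FTTTT
  FTT.TT
Step 6: 4 trees catch fire, 3 burn out
  .....T
  ....TT
  ....FT
  ...FTT
  ..FTTT
  .FT.TT

.....T
....TT
....FT
...FTT
..FTTT
.FT.TT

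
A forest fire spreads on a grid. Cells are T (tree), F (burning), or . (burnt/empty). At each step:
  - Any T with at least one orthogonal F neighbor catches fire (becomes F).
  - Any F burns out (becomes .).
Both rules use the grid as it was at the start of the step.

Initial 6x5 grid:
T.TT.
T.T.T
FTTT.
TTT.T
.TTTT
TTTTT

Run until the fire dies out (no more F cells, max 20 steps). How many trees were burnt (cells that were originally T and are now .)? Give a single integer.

Answer: 21

Derivation:
Step 1: +3 fires, +1 burnt (F count now 3)
Step 2: +3 fires, +3 burnt (F count now 3)
Step 3: +4 fires, +3 burnt (F count now 4)
Step 4: +3 fires, +4 burnt (F count now 3)
Step 5: +4 fires, +3 burnt (F count now 4)
Step 6: +2 fires, +4 burnt (F count now 2)
Step 7: +2 fires, +2 burnt (F count now 2)
Step 8: +0 fires, +2 burnt (F count now 0)
Fire out after step 8
Initially T: 22, now '.': 29
Total burnt (originally-T cells now '.'): 21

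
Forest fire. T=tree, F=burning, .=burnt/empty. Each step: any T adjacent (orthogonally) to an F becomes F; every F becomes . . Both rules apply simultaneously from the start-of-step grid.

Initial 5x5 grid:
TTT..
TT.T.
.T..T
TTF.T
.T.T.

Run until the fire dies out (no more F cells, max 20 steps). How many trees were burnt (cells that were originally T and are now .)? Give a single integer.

Answer: 9

Derivation:
Step 1: +1 fires, +1 burnt (F count now 1)
Step 2: +3 fires, +1 burnt (F count now 3)
Step 3: +1 fires, +3 burnt (F count now 1)
Step 4: +2 fires, +1 burnt (F count now 2)
Step 5: +2 fires, +2 burnt (F count now 2)
Step 6: +0 fires, +2 burnt (F count now 0)
Fire out after step 6
Initially T: 13, now '.': 21
Total burnt (originally-T cells now '.'): 9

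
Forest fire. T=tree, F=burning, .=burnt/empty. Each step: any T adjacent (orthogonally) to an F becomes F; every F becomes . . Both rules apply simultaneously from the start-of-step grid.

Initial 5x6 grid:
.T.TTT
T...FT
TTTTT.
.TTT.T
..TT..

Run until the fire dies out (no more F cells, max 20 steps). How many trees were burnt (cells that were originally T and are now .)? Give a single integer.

Answer: 15

Derivation:
Step 1: +3 fires, +1 burnt (F count now 3)
Step 2: +3 fires, +3 burnt (F count now 3)
Step 3: +2 fires, +3 burnt (F count now 2)
Step 4: +3 fires, +2 burnt (F count now 3)
Step 5: +3 fires, +3 burnt (F count now 3)
Step 6: +1 fires, +3 burnt (F count now 1)
Step 7: +0 fires, +1 burnt (F count now 0)
Fire out after step 7
Initially T: 17, now '.': 28
Total burnt (originally-T cells now '.'): 15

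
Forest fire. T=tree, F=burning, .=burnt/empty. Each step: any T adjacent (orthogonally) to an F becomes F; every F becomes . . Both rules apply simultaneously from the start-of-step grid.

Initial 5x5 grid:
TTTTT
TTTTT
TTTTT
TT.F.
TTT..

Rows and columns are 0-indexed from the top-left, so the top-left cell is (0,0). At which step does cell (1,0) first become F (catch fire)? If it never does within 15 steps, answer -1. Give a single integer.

Step 1: cell (1,0)='T' (+1 fires, +1 burnt)
Step 2: cell (1,0)='T' (+3 fires, +1 burnt)
Step 3: cell (1,0)='T' (+4 fires, +3 burnt)
Step 4: cell (1,0)='T' (+5 fires, +4 burnt)
Step 5: cell (1,0)='F' (+4 fires, +5 burnt)
  -> target ignites at step 5
Step 6: cell (1,0)='.' (+3 fires, +4 burnt)
Step 7: cell (1,0)='.' (+0 fires, +3 burnt)
  fire out at step 7

5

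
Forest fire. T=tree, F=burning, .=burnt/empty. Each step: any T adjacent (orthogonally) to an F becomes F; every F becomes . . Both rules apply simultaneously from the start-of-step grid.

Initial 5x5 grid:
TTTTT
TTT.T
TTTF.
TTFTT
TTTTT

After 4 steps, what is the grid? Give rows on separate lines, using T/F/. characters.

Step 1: 4 trees catch fire, 2 burn out
  TTTTT
  TTT.T
  TTF..
  TF.FT
  TTFTT
Step 2: 6 trees catch fire, 4 burn out
  TTTTT
  TTF.T
  TF...
  F...F
  TF.FT
Step 3: 5 trees catch fire, 6 burn out
  TTFTT
  TF..T
  F....
  .....
  F...F
Step 4: 3 trees catch fire, 5 burn out
  TF.FT
  F...T
  .....
  .....
  .....

TF.FT
F...T
.....
.....
.....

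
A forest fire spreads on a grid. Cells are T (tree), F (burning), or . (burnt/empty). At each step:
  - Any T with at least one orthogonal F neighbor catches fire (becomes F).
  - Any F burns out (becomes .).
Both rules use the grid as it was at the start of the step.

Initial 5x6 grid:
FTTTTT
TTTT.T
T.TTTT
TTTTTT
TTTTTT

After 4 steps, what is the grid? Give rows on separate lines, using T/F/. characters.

Step 1: 2 trees catch fire, 1 burn out
  .FTTTT
  FTTT.T
  T.TTTT
  TTTTTT
  TTTTTT
Step 2: 3 trees catch fire, 2 burn out
  ..FTTT
  .FTT.T
  F.TTTT
  TTTTTT
  TTTTTT
Step 3: 3 trees catch fire, 3 burn out
  ...FTT
  ..FT.T
  ..TTTT
  FTTTTT
  TTTTTT
Step 4: 5 trees catch fire, 3 burn out
  ....FT
  ...F.T
  ..FTTT
  .FTTTT
  FTTTTT

....FT
...F.T
..FTTT
.FTTTT
FTTTTT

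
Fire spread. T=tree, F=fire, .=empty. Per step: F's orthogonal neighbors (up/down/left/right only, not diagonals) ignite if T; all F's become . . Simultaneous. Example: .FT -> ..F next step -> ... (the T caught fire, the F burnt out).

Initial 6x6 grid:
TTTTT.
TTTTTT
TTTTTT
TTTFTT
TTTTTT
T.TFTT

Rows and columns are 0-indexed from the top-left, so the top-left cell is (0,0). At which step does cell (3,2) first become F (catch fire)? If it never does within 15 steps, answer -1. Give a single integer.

Step 1: cell (3,2)='F' (+6 fires, +2 burnt)
  -> target ignites at step 1
Step 2: cell (3,2)='.' (+8 fires, +6 burnt)
Step 3: cell (3,2)='.' (+8 fires, +8 burnt)
Step 4: cell (3,2)='.' (+6 fires, +8 burnt)
Step 5: cell (3,2)='.' (+3 fires, +6 burnt)
Step 6: cell (3,2)='.' (+1 fires, +3 burnt)
Step 7: cell (3,2)='.' (+0 fires, +1 burnt)
  fire out at step 7

1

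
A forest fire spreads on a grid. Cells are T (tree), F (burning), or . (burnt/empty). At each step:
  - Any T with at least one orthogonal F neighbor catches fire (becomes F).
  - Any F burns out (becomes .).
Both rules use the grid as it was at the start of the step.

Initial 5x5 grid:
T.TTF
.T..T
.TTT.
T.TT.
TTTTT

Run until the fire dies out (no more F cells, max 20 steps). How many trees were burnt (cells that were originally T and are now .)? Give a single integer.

Answer: 3

Derivation:
Step 1: +2 fires, +1 burnt (F count now 2)
Step 2: +1 fires, +2 burnt (F count now 1)
Step 3: +0 fires, +1 burnt (F count now 0)
Fire out after step 3
Initially T: 16, now '.': 12
Total burnt (originally-T cells now '.'): 3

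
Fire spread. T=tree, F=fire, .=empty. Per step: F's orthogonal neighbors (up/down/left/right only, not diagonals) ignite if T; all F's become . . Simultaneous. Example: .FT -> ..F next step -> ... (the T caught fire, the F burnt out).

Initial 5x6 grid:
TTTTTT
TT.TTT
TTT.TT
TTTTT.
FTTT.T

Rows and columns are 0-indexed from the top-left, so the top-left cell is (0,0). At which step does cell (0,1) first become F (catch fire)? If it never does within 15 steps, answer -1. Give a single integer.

Step 1: cell (0,1)='T' (+2 fires, +1 burnt)
Step 2: cell (0,1)='T' (+3 fires, +2 burnt)
Step 3: cell (0,1)='T' (+4 fires, +3 burnt)
Step 4: cell (0,1)='T' (+4 fires, +4 burnt)
Step 5: cell (0,1)='F' (+2 fires, +4 burnt)
  -> target ignites at step 5
Step 6: cell (0,1)='.' (+2 fires, +2 burnt)
Step 7: cell (0,1)='.' (+3 fires, +2 burnt)
Step 8: cell (0,1)='.' (+3 fires, +3 burnt)
Step 9: cell (0,1)='.' (+1 fires, +3 burnt)
Step 10: cell (0,1)='.' (+0 fires, +1 burnt)
  fire out at step 10

5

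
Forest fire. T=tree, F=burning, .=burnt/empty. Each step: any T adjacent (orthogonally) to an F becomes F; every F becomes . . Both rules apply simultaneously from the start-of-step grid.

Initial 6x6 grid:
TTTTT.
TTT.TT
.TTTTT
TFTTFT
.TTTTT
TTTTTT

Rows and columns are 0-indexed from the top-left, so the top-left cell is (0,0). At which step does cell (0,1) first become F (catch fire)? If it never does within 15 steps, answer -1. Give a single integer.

Step 1: cell (0,1)='T' (+8 fires, +2 burnt)
Step 2: cell (0,1)='T' (+10 fires, +8 burnt)
Step 3: cell (0,1)='F' (+9 fires, +10 burnt)
  -> target ignites at step 3
Step 4: cell (0,1)='.' (+3 fires, +9 burnt)
Step 5: cell (0,1)='.' (+0 fires, +3 burnt)
  fire out at step 5

3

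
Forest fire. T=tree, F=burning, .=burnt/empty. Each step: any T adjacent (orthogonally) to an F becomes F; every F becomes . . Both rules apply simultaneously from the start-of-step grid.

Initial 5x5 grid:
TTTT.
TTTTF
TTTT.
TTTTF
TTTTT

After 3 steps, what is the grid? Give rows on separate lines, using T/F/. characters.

Step 1: 3 trees catch fire, 2 burn out
  TTTT.
  TTTF.
  TTTT.
  TTTF.
  TTTTF
Step 2: 5 trees catch fire, 3 burn out
  TTTF.
  TTF..
  TTTF.
  TTF..
  TTTF.
Step 3: 5 trees catch fire, 5 burn out
  TTF..
  TF...
  TTF..
  TF...
  TTF..

TTF..
TF...
TTF..
TF...
TTF..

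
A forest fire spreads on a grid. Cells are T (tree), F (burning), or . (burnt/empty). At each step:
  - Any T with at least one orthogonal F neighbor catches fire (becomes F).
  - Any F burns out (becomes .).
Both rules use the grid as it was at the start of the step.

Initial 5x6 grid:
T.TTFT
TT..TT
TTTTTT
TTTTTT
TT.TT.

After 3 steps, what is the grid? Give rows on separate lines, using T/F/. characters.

Step 1: 3 trees catch fire, 1 burn out
  T.TF.F
  TT..FT
  TTTTTT
  TTTTTT
  TT.TT.
Step 2: 3 trees catch fire, 3 burn out
  T.F...
  TT...F
  TTTTFT
  TTTTTT
  TT.TT.
Step 3: 3 trees catch fire, 3 burn out
  T.....
  TT....
  TTTF.F
  TTTTFT
  TT.TT.

T.....
TT....
TTTF.F
TTTTFT
TT.TT.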